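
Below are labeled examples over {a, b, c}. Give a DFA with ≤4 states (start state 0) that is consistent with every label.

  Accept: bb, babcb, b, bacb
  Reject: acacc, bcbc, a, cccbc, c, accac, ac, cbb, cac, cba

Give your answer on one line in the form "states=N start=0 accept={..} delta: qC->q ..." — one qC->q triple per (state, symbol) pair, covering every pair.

Grow the machine one transition at a time. Run the examples from 0; the earliest place one falls off (shortest prefix, ties alphabetical) gets sent to the lowest-numbered state that keeps every Accept/Reject pair distinguishable — a pair clashes when both reach the same state with identical unread suffix — and to a fresh state only if none does.
a: 0a undefined. 0a->0: ok.
b: 0b undefined. 0b->0: no, bb/a meet in 0. Open state 1: 0b->1.
c: 0c undefined. 0c->0: no, bb/cbb meet in 1 with "b" left. 0c->1: no, b/c meet in 1. Open state 2: 0c->2.
ba: 1a undefined. 1a->0: ok.
bb: 1b undefined. 1b->0: no, bb/a meet in 0. 1b->1: ok.
bc: 1c undefined. 1c->0: ok.
ca: 2a undefined. 2a->0: ok.
cb: 2b undefined. 2b->0: no, bb/cbb meet in 1. 2b->1: no, bb/cbb meet in 1. 2b->2: no, bacb/c meet in 2. Open state 3: 2b->3.
cc: 2c undefined. 2c->0: ok.
cba: 3a undefined. 3a->0: ok.
cbb: 3b undefined. 3b->0: ok.
cccbc: 3c undefined. 3c->0: ok.
All examples now run through 4 states with every (state, symbol) defined. Accept strings end in {1,3}, Reject strings end in {0,2}; accept={1,3}.

states=4 start=0 accept={1,3} delta: 0a->0 0b->1 0c->2 1a->0 1b->1 1c->0 2a->0 2b->3 2c->0 3a->0 3b->0 3c->0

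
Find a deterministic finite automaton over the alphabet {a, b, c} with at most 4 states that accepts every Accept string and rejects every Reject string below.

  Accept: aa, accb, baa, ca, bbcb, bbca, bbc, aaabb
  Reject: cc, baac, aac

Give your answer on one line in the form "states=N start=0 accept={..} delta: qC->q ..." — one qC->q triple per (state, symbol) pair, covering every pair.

states=3 start=0 accept={0,2} delta: 0a->0 0b->1 0c->1 1a->0 1b->2 1c->1 2a->0 2b->0 2c->2

Grow the machine one transition at a time. Run the examples from 0; the earliest place one falls off (shortest prefix, ties alphabetical) gets sent to the lowest-numbered state that keeps every Accept/Reject pair distinguishable — a pair clashes when both reach the same state with identical unread suffix — and to a fresh state only if none does.
a: 0a undefined. 0a->0: ok.
b: 0b undefined. 0b->0: no, bbc/baac meet in 0 with "c" left. Open state 1: 0b->1.
c: 0c undefined. 0c->0: no, aa/cc meet in 0. 0c->1: ok.
ba: 1a undefined. 1a->0: ok.
bb: 1b undefined. 1b->0: no, bbc/baac meet in 1. 1b->1: no, bbc/cc meet in 1 with "c" left. Open state 2: 1b->2.
cc: 1c undefined. 1c->0: no, aa/cc meet in 0. 1c->1: ok.
bbc: 2c undefined. 2c->0: no, bbcb/cc meet in 1. 2c->1: no, bbc/cc meet in 1. 2c->2: ok.
bbca: 2a undefined. 2a->0: ok.
bbcb: 2b undefined. 2b->0: ok.
All examples now run through 3 states with every (state, symbol) defined. Accept strings end in {0,2}, Reject strings end in {1}; accept={0,2}.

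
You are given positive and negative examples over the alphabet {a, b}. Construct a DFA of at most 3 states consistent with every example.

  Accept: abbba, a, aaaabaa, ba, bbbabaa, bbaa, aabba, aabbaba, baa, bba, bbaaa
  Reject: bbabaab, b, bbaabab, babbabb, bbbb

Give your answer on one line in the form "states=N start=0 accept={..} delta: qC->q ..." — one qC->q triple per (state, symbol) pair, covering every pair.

State merging on the prefix tree: take the shortest (then alphabetical) example prefix whose next move is undefined and point that move at state 0, else 1, else 2, ...; a target is out if some Accept/Reject pair would then sit in one state with the same input left (inseparable). If every existing state is out, open a new one.
a: 0a undefined. 0a->0: ok.
b: 0b undefined. 0b->0: no, abbba/bbabaab meet in 0. Open state 1: 0b->1.
ba: 1a undefined. 1a->0: ok.
bb: 1b undefined. 1b->0: no, abbba/babbabb meet in 0. 1b->1: ok.
All examples now run through 2 states with every (state, symbol) defined. Accept strings end in {0}, Reject strings end in {1}; accept={0}.

states=2 start=0 accept={0} delta: 0a->0 0b->1 1a->0 1b->1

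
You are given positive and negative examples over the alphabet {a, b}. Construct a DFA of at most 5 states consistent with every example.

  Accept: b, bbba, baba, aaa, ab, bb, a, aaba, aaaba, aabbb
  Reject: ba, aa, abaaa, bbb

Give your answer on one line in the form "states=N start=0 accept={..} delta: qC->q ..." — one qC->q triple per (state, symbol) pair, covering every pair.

State merging on the prefix tree: take the shortest (then alphabetical) example prefix whose next move is undefined and point that move at state 0, else 1, else 2, ...; a target is out if some Accept/Reject pair would then sit in one state with the same input left (inseparable). If every existing state is out, open a new one.
a: 0a undefined. 0a->0: no, aaa/aa meet in 0. Open state 1: 0a->1.
b: 0b undefined. 0b->0: no, b/bbb meet in 0. 0b->1: ok.
aa: 1a undefined. 1a->0: no, baba/ba meet in 0. 1a->1: no, b/ba meet in 1. Open state 2: 1a->2.
ab: 1b undefined. 1b->0: no, b/bbb meet in 1. 1b->1: no, b/bbb meet in 1. 1b->2: no, ab/ba meet in 2. Open state 3: 1b->3.
aaa: 2a undefined. 2a->0: no, aaaba/ba meet in 2. 2a->1: ok.
aab: 2b undefined. 2b->0: ok.
aba: 3a undefined. 3a->0: ok.
bbb: 3b undefined. 3b->0: no, aaaba/bbb meet in 0. 3b->1: no, b/bbb meet in 1. 3b->2: ok.
All examples now run through 4 states with every (state, symbol) defined. Accept strings end in {0,1,3}, Reject strings end in {2}; accept={0,1,3}.

states=4 start=0 accept={0,1,3} delta: 0a->1 0b->1 1a->2 1b->3 2a->1 2b->0 3a->0 3b->2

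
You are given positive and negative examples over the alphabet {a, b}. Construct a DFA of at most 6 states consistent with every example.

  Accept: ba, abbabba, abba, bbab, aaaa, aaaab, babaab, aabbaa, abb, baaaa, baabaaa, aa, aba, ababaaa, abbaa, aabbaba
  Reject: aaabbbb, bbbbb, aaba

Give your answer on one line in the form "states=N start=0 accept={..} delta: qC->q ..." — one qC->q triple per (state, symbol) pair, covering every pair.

Fold the examples into a partial DFA from state 0: repeatedly fix the first undefined (state, symbol) met by the shortest-then-alphabetical prefix, trying targets in increasing order and rejecting any under which an Accept and a Reject string meet in one state with the same remainder; add a state when all current targets are rejected. Accepting states are where Accept strings end.
a: 0a undefined. 0a->0: no, ba/aaba meet in 0 with "ba" left. Open state 1: 0a->1.
b: 0b undefined. 0b->0: ok.
aa: 1a undefined. 1a->0: no, ba/aaba meet in 1. 1a->1: no, aba/aaba meet in 1 with "ba" left. Open state 2: 1a->2.
ab: 1b undefined. 1b->0: no, bbab/bbbbb meet in 0. 1b->1: ok.
aaa: 2a undefined. 2a->0: no, babaab/aaabbbb meet in 0. 2a->1: no, ba/aaabbbb meet in 1. 2a->2: ok.
aab: 2b undefined. 2b->0: no, ba/aaba meet in 1. 2b->1: no, ba/aaabbbb meet in 1. 2b->2: no, abbabba/aaabbbb meet in 2. Open state 3: 2b->3.
aaba: 3a undefined. 3a->0: ok.
aabb: 3b undefined. 3b->0: ok.
All examples now run through 4 states with every (state, symbol) defined. Accept strings end in {1,2,3}, Reject strings end in {0}; accept={1,2,3}.

states=4 start=0 accept={1,2,3} delta: 0a->1 0b->0 1a->2 1b->1 2a->2 2b->3 3a->0 3b->0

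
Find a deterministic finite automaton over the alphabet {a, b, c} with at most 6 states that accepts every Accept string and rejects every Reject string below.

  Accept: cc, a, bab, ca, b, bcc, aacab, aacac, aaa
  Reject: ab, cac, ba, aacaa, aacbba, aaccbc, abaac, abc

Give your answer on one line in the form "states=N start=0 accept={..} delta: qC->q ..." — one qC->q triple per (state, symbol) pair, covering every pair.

State merging on the prefix tree: take the shortest (then alphabetical) example prefix whose next move is undefined and point that move at state 0, else 1, else 2, ...; a target is out if some Accept/Reject pair would then sit in one state with the same input left (inseparable). If every existing state is out, open a new one.
a: 0a undefined. 0a->0: no, b/ab meet in 0 with "b" left. Open state 1: 0a->1.
b: 0b undefined. 0b->0: no, a/ba meet in 1. 0b->1: ok.
c: 0c undefined. 0c->0: ok.
aa: 1a undefined. 1a->0: no, cc/ba meet in 0. 1a->1: no, a/ba meet in 1. Open state 2: 1a->2.
ab: 1b undefined. 1b->0: no, cc/ab meet in 0. 1b->1: no, a/ab meet in 1. 1b->2: ok.
bc: 1c undefined. 1c->0: no, cc/cac meet in 0. 1c->1: no, a/cac meet in 1. 1c->2: no, bcc/abc meet in 2 with "c" left. Open state 3: 1c->3.
aaa: 2a undefined. 2a->0: ok.
aac: 2c undefined. 2c->0: no, cc/aacbba meet in 0. 2c->1: no, cc/aacaa meet in 0. 2c->2: no, a/aacaa meet in 1. 2c->3: ok.
bab: 2b undefined. 2b->0: ok.
bcc: 3c undefined. 3c->0: ok.
aaca: 3a undefined. 3a->0: no, a/aacaa meet in 1. 3a->1: no, aacab/ab meet in 2. 3a->2: no, cc/aacaa meet in 0. 3a->3: ok.
aacb: 3b undefined. 3b->0: ok.
All examples now run through 4 states with every (state, symbol) defined. Accept strings end in {0,1}, Reject strings end in {2,3}; accept={0,1}.

states=4 start=0 accept={0,1} delta: 0a->1 0b->1 0c->0 1a->2 1b->2 1c->3 2a->0 2b->0 2c->3 3a->3 3b->0 3c->0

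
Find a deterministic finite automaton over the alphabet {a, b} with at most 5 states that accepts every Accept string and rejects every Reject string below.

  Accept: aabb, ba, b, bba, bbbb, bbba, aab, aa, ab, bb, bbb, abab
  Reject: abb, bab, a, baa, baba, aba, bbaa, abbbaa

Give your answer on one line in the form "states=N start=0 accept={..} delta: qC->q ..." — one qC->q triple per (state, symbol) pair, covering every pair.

State merging on the prefix tree: take the shortest (then alphabetical) example prefix whose next move is undefined and point that move at state 0, else 1, else 2, ...; a target is out if some Accept/Reject pair would then sit in one state with the same input left (inseparable). If every existing state is out, open a new one.
a: 0a undefined. 0a->0: no, aabb/abb meet in 0 with "bb" left. Open state 1: 0a->1.
b: 0b undefined. 0b->0: no, ba/a meet in 1. 0b->1: no, b/a meet in 1. Open state 2: 0b->2.
aa: 1a undefined. 1a->0: ok.
ab: 1b undefined. 1b->0: no, b/abb meet in 2. 1b->1: no, aa/aba meet in 0. 1b->2: no, aabb/abb meet in 2 with "b" left. Open state 3: 1b->3.
ba: 2a undefined. 2a->0: no, ba/baba meet in 0. 2a->1: no, ba/a meet in 1. 2a->2: no, aabb/bab meet in 2 with "b" left. 2a->3: ok.
bb: 2b undefined. 2b->0: no, aabb/bbaa meet in 0. 2b->1: no, aabb/a meet in 1. 2b->2: ok.
aba: 3a undefined. 3a->0: no, aa/baa meet in 0. 3a->1: ok.
abb: 3b undefined. 3b->0: no, aa/abb meet in 0. 3b->1: no, aa/baba meet in 0. 3b->2: no, aabb/abb meet in 2. 3b->3: no, ba/abb meet in 3. Open state 4: 3b->4.
abbb: 4b undefined. 4b->0: no, aa/abbbaa meet in 0. 4b->1: ok.
baba: 4a undefined. 4a->0: no, aa/baba meet in 0. 4a->1: ok.
All examples now run through 5 states with every (state, symbol) defined. Accept strings end in {0,2,3}, Reject strings end in {1,4}; accept={0,2,3}.

states=5 start=0 accept={0,2,3} delta: 0a->1 0b->2 1a->0 1b->3 2a->3 2b->2 3a->1 3b->4 4a->1 4b->1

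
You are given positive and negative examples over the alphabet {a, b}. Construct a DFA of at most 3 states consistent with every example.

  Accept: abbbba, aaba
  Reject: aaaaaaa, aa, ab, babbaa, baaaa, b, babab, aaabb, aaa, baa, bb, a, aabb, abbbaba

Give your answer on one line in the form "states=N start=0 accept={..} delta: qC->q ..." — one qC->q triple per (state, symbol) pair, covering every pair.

states=3 start=0 accept={2} delta: 0a->0 0b->1 1a->2 1b->1 2a->0 2b->0

Fold the examples into a partial DFA from state 0: repeatedly fix the first undefined (state, symbol) met by the shortest-then-alphabetical prefix, trying targets in increasing order and rejecting any under which an Accept and a Reject string meet in one state with the same remainder; add a state when all current targets are rejected. Accepting states are where Accept strings end.
a: 0a undefined. 0a->0: ok.
b: 0b undefined. 0b->0: no, abbbba/aaaaaaa meet in 0. Open state 1: 0b->1.
ba: 1a undefined. 1a->0: no, aaba/aaaaaaa meet in 0. 1a->1: no, aaba/ab meet in 1. Open state 2: 1a->2.
bb: 1b undefined. 1b->0: no, abbbba/aaaaaaa meet in 0. 1b->1: ok.
baa: 2a undefined. 2a->0: ok.
bab: 2b undefined. 2b->0: ok.
All examples now run through 3 states with every (state, symbol) defined. Accept strings end in {2}, Reject strings end in {0,1}; accept={2}.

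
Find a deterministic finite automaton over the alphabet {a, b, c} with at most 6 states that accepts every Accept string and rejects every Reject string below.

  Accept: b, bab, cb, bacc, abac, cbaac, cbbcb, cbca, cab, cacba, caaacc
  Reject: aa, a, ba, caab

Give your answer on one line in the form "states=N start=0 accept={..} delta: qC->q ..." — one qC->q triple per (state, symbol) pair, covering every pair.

states=4 start=0 accept={1,3} delta: 0a->0 0b->1 0c->1 1a->2 1b->1 1c->2 2a->3 2b->1 2c->3 3a->1 3b->2 3c->1

State merging on the prefix tree: take the shortest (then alphabetical) example prefix whose next move is undefined and point that move at state 0, else 1, else 2, ...; a target is out if some Accept/Reject pair would then sit in one state with the same input left (inseparable). If every existing state is out, open a new one.
a: 0a undefined. 0a->0: ok.
b: 0b undefined. 0b->0: no, b/aa meet in 0. Open state 1: 0b->1.
c: 0c undefined. 0c->0: no, b/caab meet in 1. 0c->1: ok.
ba: 1a undefined. 1a->0: no, b/caab meet in 1. 1a->1: no, b/ba meet in 1. Open state 2: 1a->2.
cb: 1b undefined. 1b->0: no, cb/aa meet in 0. 1b->1: ok.
bab: 2b undefined. 2b->0: no, bab/aa meet in 0. 2b->1: ok.
bac: 2c undefined. 2c->0: no, abac/aa meet in 0. 2c->1: no, cacba/ba meet in 2. 2c->2: no, bacc/ba meet in 2. Open state 3: 2c->3.
caa: 2a undefined. 2a->0: no, b/caab meet in 1. 2a->1: no, b/caab meet in 1. 2a->2: no, b/caab meet in 1. 2a->3: ok.
cbc: 1c undefined. 1c->0: no, cbca/aa meet in 0. 1c->1: no, cbca/ba meet in 2. 1c->2: ok.
bacc: 3c undefined. 3c->0: no, bacc/aa meet in 0. 3c->1: ok.
caaa: 3a undefined. 3a->0: no, caaacc/ba meet in 2. 3a->1: ok.
caab: 3b undefined. 3b->0: no, cacba/aa meet in 0. 3b->1: no, b/caab meet in 1. 3b->2: ok.
All examples now run through 4 states with every (state, symbol) defined. Accept strings end in {1,3}, Reject strings end in {0,2}; accept={1,3}.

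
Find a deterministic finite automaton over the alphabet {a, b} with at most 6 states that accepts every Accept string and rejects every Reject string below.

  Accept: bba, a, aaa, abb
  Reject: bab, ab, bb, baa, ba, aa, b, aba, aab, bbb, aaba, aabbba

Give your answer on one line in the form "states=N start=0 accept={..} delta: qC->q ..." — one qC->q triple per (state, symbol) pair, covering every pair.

states=4 start=0 accept={1} delta: 0a->1 0b->2 1a->0 1b->3 2a->2 2b->0 3a->0 3b->1

Fold the examples into a partial DFA from state 0: repeatedly fix the first undefined (state, symbol) met by the shortest-then-alphabetical prefix, trying targets in increasing order and rejecting any under which an Accept and a Reject string meet in one state with the same remainder; add a state when all current targets are rejected. Accepting states are where Accept strings end.
a: 0a undefined. 0a->0: no, a/aa meet in 0. Open state 1: 0a->1.
b: 0b undefined. 0b->0: no, bba/ba meet in 1. 0b->1: no, bba/aba meet in 1 with "ba" left. Open state 2: 0b->2.
aa: 1a undefined. 1a->0: ok.
ab: 1b undefined. 1b->0: no, a/aba meet in 1. 1b->1: no, a/ab meet in 1. 1b->2: no, abb/bb meet in 2 with "b" left. Open state 3: 1b->3.
ba: 2a undefined. 2a->0: no, a/baa meet in 1. 2a->1: no, a/ba meet in 1. 2a->2: ok.
bb: 2b undefined. 2b->0: ok.
aba: 3a undefined. 3a->0: ok.
abb: 3b undefined. 3b->0: no, abb/bab meet in 0. 3b->1: ok.
All examples now run through 4 states with every (state, symbol) defined. Accept strings end in {1}, Reject strings end in {0,2,3}; accept={1}.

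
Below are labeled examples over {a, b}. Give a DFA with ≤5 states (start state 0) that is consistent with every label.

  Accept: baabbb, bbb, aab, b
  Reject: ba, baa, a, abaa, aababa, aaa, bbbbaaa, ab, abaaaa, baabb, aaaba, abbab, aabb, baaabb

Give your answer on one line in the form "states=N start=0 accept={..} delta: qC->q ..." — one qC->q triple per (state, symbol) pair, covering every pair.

states=4 start=0 accept={0,3} delta: 0a->1 0b->0 1a->2 1b->2 2a->2 2b->3 3a->1 3b->2

Grow the machine one transition at a time. Run the examples from 0; the earliest place one falls off (shortest prefix, ties alphabetical) gets sent to the lowest-numbered state that keeps every Accept/Reject pair distinguishable — a pair clashes when both reach the same state with identical unread suffix — and to a fresh state only if none does.
a: 0a undefined. 0a->0: no, aab/ab meet in 0 with "b" left. Open state 1: 0a->1.
b: 0b undefined. 0b->0: ok.
aa: 1a undefined. 1a->0: no, baabbb/baa meet in 0. 1a->1: no, aab/ab meet in 1 with "b" left. Open state 2: 1a->2.
ab: 1b undefined. 1b->0: no, bbb/ab meet in 0. 1b->1: no, aab/abbab meet in 2 with "b" left. 1b->2: ok.
aaa: 2a undefined. 2a->0: no, bbb/aaa meet in 0. 2a->1: no, aab/baaabb meet in 2 with "b" left. 2a->2: ok.
aab: 2b undefined. 2b->0: no, baabbb/baabb meet in 0. 2b->1: no, baabbb/ba meet in 1. 2b->2: no, baabbb/baa meet in 2. Open state 3: 2b->3.
aaba: 3a undefined. 3a->0: no, bbb/aaaba meet in 0. 3a->1: ok.
aabb: 3b undefined. 3b->0: no, baabbb/baabb meet in 0. 3b->1: no, baabbb/baa meet in 2. 3b->2: ok.
All examples now run through 4 states with every (state, symbol) defined. Accept strings end in {0,3}, Reject strings end in {1,2}; accept={0,3}.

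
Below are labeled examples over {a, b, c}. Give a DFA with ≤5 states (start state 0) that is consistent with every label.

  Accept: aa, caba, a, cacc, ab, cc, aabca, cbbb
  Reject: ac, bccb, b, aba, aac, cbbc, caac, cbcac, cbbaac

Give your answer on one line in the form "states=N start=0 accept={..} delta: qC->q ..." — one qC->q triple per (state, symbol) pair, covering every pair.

states=5 start=0 accept={1,2,3} delta: 0a->1 0b->0 0c->2 1a->1 1b->2 1c->0 2a->0 2b->3 2c->3 3a->1 3b->4 3c->0 4a->0 4b->1 4c->0

Fold the examples into a partial DFA from state 0: repeatedly fix the first undefined (state, symbol) met by the shortest-then-alphabetical prefix, trying targets in increasing order and rejecting any under which an Accept and a Reject string meet in one state with the same remainder; add a state when all current targets are rejected. Accepting states are where Accept strings end.
a: 0a undefined. 0a->0: no, ab/b meet in 0 with "b" left. Open state 1: 0a->1.
b: 0b undefined. 0b->0: ok.
c: 0c undefined. 0c->0: no, caba/aba meet in 1 with "ba" left. 0c->1: no, cc/ac meet in 1 with "c" left. Open state 2: 0c->2.
aa: 1a undefined. 1a->0: no, aa/b meet in 0. 1a->1: ok.
ab: 1b undefined. 1b->0: no, aa/aba meet in 1. 1b->1: no, aa/aba meet in 1. 1b->2: ok.
ac: 1c undefined. 1c->0: ok.
ca: 2a undefined. 2a->0: ok.
cb: 2b undefined. 2b->0: no, ab/cbbc meet in 2. 2b->1: no, cacc/cbbc meet in 2 with "c" left. 2b->2: no, cacc/cbbc meet in 2 with "c" left. Open state 3: 2b->3.
cc: 2c undefined. 2c->0: no, cacc/ac meet in 0. 2c->1: no, ab/bccb meet in 2. 2c->2: no, aabca/ac meet in 0. 2c->3: ok.
cbb: 3b undefined. 3b->0: no, ab/cbbc meet in 2. 3b->1: no, aa/bccb meet in 1. 3b->2: no, cacc/cbbc meet in 3. 3b->3: no, cacc/bccb meet in 3. Open state 4: 3b->4.
cbc: 3c undefined. 3c->0: ok.
cbba: 4a undefined. 4a->0: ok.
cbbb: 4b undefined. 4b->0: no, cbbb/ac meet in 0. 4b->1: ok.
cbbc: 4c undefined. 4c->0: ok.
aabca: 3a undefined. 3a->0: no, aabca/ac meet in 0. 3a->1: ok.
All examples now run through 5 states with every (state, symbol) defined. Accept strings end in {1,2,3}, Reject strings end in {0,4}; accept={1,2,3}.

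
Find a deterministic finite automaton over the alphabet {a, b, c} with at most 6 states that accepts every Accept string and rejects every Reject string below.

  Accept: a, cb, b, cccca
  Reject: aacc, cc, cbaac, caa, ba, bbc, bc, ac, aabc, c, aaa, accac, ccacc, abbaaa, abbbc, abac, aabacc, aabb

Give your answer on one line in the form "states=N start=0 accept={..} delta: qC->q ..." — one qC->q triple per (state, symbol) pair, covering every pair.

states=3 start=0 accept={1} delta: 0a->1 0b->1 0c->0 1a->2 1b->0 1c->0 2a->2 2b->1 2c->0

State merging on the prefix tree: take the shortest (then alphabetical) example prefix whose next move is undefined and point that move at state 0, else 1, else 2, ...; a target is out if some Accept/Reject pair would then sit in one state with the same input left (inseparable). If every existing state is out, open a new one.
a: 0a undefined. 0a->0: no, a/aaa meet in 0. Open state 1: 0a->1.
b: 0b undefined. 0b->0: no, a/ba meet in 1. 0b->1: ok.
c: 0c undefined. 0c->0: ok.
aa: 1a undefined. 1a->0: no, a/aaa meet in 1. 1a->1: no, a/caa meet in 1. Open state 2: 1a->2.
ab: 1b undefined. 1b->0: ok.
ac: 1c undefined. 1c->0: ok.
aaa: 2a undefined. 2a->0: no, a/abbaaa meet in 1. 2a->1: no, a/aaa meet in 1. 2a->2: ok.
aab: 2b undefined. 2b->0: no, a/aabb meet in 1. 2b->1: ok.
aac: 2c undefined. 2c->0: ok.
All examples now run through 3 states with every (state, symbol) defined. Accept strings end in {1}, Reject strings end in {0,2}; accept={1}.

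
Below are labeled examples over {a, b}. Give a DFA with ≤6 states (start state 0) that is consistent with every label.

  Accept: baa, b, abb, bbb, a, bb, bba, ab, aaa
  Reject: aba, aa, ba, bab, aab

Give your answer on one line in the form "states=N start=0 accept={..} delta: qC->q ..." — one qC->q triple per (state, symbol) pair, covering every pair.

states=4 start=0 accept={0,1,2} delta: 0a->1 0b->2 1a->3 1b->1 2a->3 2b->0 3a->0 3b->3

Fold the examples into a partial DFA from state 0: repeatedly fix the first undefined (state, symbol) met by the shortest-then-alphabetical prefix, trying targets in increasing order and rejecting any under which an Accept and a Reject string meet in one state with the same remainder; add a state when all current targets are rejected. Accepting states are where Accept strings end.
a: 0a undefined. 0a->0: no, b/aab meet in 0 with "b" left. Open state 1: 0a->1.
b: 0b undefined. 0b->0: no, baa/aa meet in 1 with "a" left. 0b->1: no, bba/aba meet in 1 with "ba" left. Open state 2: 0b->2.
aa: 1a undefined. 1a->0: no, b/aab meet in 2. 1a->1: no, a/aa meet in 1. 1a->2: no, b/aa meet in 2. Open state 3: 1a->3.
ab: 1b undefined. 1b->0: no, a/aba meet in 1. 1b->1: ok.
ba: 2a undefined. 2a->0: no, b/bab meet in 2. 2a->1: no, baa/aba meet in 3. 2a->2: no, baa/ba meet in 2. 2a->3: ok.
bb: 2b undefined. 2b->0: ok.
aaa: 3a undefined. 3a->0: ok.
aab: 3b undefined. 3b->0: no, baa/bab meet in 0. 3b->1: no, abb/bab meet in 1. 3b->2: no, b/bab meet in 2. 3b->3: ok.
All examples now run through 4 states with every (state, symbol) defined. Accept strings end in {0,1,2}, Reject strings end in {3}; accept={0,1,2}.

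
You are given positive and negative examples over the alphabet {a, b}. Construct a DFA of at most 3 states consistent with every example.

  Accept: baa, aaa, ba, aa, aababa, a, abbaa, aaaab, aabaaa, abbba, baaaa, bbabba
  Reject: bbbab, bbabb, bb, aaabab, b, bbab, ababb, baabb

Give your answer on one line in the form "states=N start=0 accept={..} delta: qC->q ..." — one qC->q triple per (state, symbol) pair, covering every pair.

Fold the examples into a partial DFA from state 0: repeatedly fix the first undefined (state, symbol) met by the shortest-then-alphabetical prefix, trying targets in increasing order and rejecting any under which an Accept and a Reject string meet in one state with the same remainder; add a state when all current targets are rejected. Accepting states are where Accept strings end.
a: 0a undefined. 0a->0: no, aaaab/b meet in 0 with "b" left. Open state 1: 0a->1.
b: 0b undefined. 0b->0: ok.
aa: 1a undefined. 1a->0: no, baa/bb meet in 0. 1a->1: no, aaaab/bbbab meet in 1 with "b" left. Open state 2: 1a->2.
ab: 1b undefined. 1b->0: ok.
aaa: 2a undefined. 2a->0: no, aaa/bbbab meet in 0. 2a->1: ok.
aab: 2b undefined. 2b->0: no, aaaab/bbbab meet in 0. 2b->1: ok.
All examples now run through 3 states with every (state, symbol) defined. Accept strings end in {1,2}, Reject strings end in {0}; accept={1,2}.

states=3 start=0 accept={1,2} delta: 0a->1 0b->0 1a->2 1b->0 2a->1 2b->1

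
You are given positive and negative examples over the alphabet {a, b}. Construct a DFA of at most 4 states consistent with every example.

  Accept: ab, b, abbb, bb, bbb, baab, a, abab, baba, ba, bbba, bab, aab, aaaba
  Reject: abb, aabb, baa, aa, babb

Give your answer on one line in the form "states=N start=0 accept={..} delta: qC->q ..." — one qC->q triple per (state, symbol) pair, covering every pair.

Grow the machine one transition at a time. Run the examples from 0; the earliest place one falls off (shortest prefix, ties alphabetical) gets sent to the lowest-numbered state that keeps every Accept/Reject pair distinguishable — a pair clashes when both reach the same state with identical unread suffix — and to a fresh state only if none does.
a: 0a undefined. 0a->0: no, bb/abb meet in 0 with "bb" left. Open state 1: 0a->1.
b: 0b undefined. 0b->0: ok.
aa: 1a undefined. 1a->0: no, b/aabb meet in 0. 1a->1: no, a/baa meet in 1. Open state 2: 1a->2.
ab: 1b undefined. 1b->0: no, ab/abb meet in 0. 1b->1: no, ab/abb meet in 1. 1b->2: no, ab/baa meet in 2. Open state 3: 1b->3.
aaa: 2a undefined. 2a->0: ok.
aab: 2b undefined. 2b->0: no, b/aabb meet in 0. 2b->1: no, ab/aabb meet in 3. 2b->2: no, baab/aabb meet in 2. 2b->3: ok.
aba: 3a undefined. 3a->0: ok.
abb: 3b undefined. 3b->0: no, b/abb meet in 0. 3b->1: no, a/abb meet in 1. 3b->2: ok.
All examples now run through 4 states with every (state, symbol) defined. Accept strings end in {0,1,3}, Reject strings end in {2}; accept={0,1,3}.

states=4 start=0 accept={0,1,3} delta: 0a->1 0b->0 1a->2 1b->3 2a->0 2b->3 3a->0 3b->2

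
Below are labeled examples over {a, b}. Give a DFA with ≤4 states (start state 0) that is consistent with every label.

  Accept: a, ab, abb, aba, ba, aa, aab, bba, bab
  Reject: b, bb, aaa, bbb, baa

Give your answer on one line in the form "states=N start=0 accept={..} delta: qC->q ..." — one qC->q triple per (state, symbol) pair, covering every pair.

Grow the machine one transition at a time. Run the examples from 0; the earliest place one falls off (shortest prefix, ties alphabetical) gets sent to the lowest-numbered state that keeps every Accept/Reject pair distinguishable — a pair clashes when both reach the same state with identical unread suffix — and to a fresh state only if none does.
a: 0a undefined. 0a->0: no, a/aaa meet in 0. Open state 1: 0a->1.
b: 0b undefined. 0b->0: no, aa/baa meet in 1 with "a" left. 0b->1: no, a/b meet in 1. Open state 2: 0b->2.
aa: 1a undefined. 1a->0: no, a/aaa meet in 1. 1a->1: no, a/aaa meet in 1. 1a->2: no, ba/aaa meet in 2 with "a" left. Open state 3: 1a->3.
ab: 1b undefined. 1b->0: no, abb/b meet in 2. 1b->1: ok.
ba: 2a undefined. 2a->0: no, a/baa meet in 1. 2a->1: no, aba/baa meet in 3. 2a->2: no, ba/b meet in 2. 2a->3: ok.
bb: 2b undefined. 2b->0: ok.
aaa: 3a undefined. 3a->0: ok.
aab: 3b undefined. 3b->0: no, aab/bb meet in 0. 3b->1: ok.
All examples now run through 4 states with every (state, symbol) defined. Accept strings end in {1,3}, Reject strings end in {0,2}; accept={1,3}.

states=4 start=0 accept={1,3} delta: 0a->1 0b->2 1a->3 1b->1 2a->3 2b->0 3a->0 3b->1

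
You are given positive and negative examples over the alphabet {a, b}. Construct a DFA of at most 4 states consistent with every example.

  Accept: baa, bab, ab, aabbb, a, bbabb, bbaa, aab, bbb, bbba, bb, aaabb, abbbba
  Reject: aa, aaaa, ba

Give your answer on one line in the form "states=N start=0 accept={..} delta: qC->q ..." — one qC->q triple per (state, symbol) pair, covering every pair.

State merging on the prefix tree: take the shortest (then alphabetical) example prefix whose next move is undefined and point that move at state 0, else 1, else 2, ...; a target is out if some Accept/Reject pair would then sit in one state with the same input left (inseparable). If every existing state is out, open a new one.
a: 0a undefined. 0a->0: no, a/aa meet in 0. Open state 1: 0a->1.
b: 0b undefined. 0b->0: no, baa/aa meet in 1 with "a" left. 0b->1: ok.
aa: 1a undefined. 1a->0: ok.
ab: 1b undefined. 1b->0: no, ab/aa meet in 0. 1b->1: no, bbba/aa meet in 0. Open state 2: 1b->2.
abb: 2b undefined. 2b->0: no, aabbb/aa meet in 0. 2b->1: no, bbba/aa meet in 0. 2b->2: ok.
bba: 2a undefined. 2a->0: no, bbba/aa meet in 0. 2a->1: no, bbaa/aa meet in 0. 2a->2: ok.
All examples now run through 3 states with every (state, symbol) defined. Accept strings end in {1,2}, Reject strings end in {0}; accept={1,2}.

states=3 start=0 accept={1,2} delta: 0a->1 0b->1 1a->0 1b->2 2a->2 2b->2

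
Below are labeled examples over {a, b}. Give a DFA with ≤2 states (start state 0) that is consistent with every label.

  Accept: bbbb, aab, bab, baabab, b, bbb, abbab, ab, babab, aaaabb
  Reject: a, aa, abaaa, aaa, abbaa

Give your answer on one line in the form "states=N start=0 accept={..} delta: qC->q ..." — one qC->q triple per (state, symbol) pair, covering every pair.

State merging on the prefix tree: take the shortest (then alphabetical) example prefix whose next move is undefined and point that move at state 0, else 1, else 2, ...; a target is out if some Accept/Reject pair would then sit in one state with the same input left (inseparable). If every existing state is out, open a new one.
a: 0a undefined. 0a->0: ok.
b: 0b undefined. 0b->0: no, bbbb/a meet in 0. Open state 1: 0b->1.
ba: 1a undefined. 1a->0: ok.
bb: 1b undefined. 1b->0: no, bbbb/a meet in 0. 1b->1: ok.
All examples now run through 2 states with every (state, symbol) defined. Accept strings end in {1}, Reject strings end in {0}; accept={1}.

states=2 start=0 accept={1} delta: 0a->0 0b->1 1a->0 1b->1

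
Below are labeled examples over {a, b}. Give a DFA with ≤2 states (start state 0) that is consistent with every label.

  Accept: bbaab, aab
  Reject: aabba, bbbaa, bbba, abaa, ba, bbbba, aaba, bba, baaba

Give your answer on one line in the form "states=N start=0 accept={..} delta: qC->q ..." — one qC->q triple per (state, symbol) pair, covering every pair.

states=2 start=0 accept={1} delta: 0a->0 0b->1 1a->0 1b->0

Grow the machine one transition at a time. Run the examples from 0; the earliest place one falls off (shortest prefix, ties alphabetical) gets sent to the lowest-numbered state that keeps every Accept/Reject pair distinguishable — a pair clashes when both reach the same state with identical unread suffix — and to a fresh state only if none does.
a: 0a undefined. 0a->0: ok.
b: 0b undefined. 0b->0: no, bbaab/aabba meet in 0. Open state 1: 0b->1.
ba: 1a undefined. 1a->0: ok.
bb: 1b undefined. 1b->0: ok.
All examples now run through 2 states with every (state, symbol) defined. Accept strings end in {1}, Reject strings end in {0}; accept={1}.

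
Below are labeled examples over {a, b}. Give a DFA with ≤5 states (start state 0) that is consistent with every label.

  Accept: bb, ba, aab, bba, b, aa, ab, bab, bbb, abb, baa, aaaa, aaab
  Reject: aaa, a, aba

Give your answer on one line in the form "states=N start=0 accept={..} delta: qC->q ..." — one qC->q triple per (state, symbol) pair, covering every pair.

states=3 start=0 accept={0,2} delta: 0a->1 0b->2 1a->0 1b->0 2a->2 2b->2

Fold the examples into a partial DFA from state 0: repeatedly fix the first undefined (state, symbol) met by the shortest-then-alphabetical prefix, trying targets in increasing order and rejecting any under which an Accept and a Reject string meet in one state with the same remainder; add a state when all current targets are rejected. Accepting states are where Accept strings end.
a: 0a undefined. 0a->0: no, ba/aba meet in 0 with "ba" left. Open state 1: 0a->1.
b: 0b undefined. 0b->0: no, ba/a meet in 1. 0b->1: no, bba/aba meet in 1 with "ba" left. Open state 2: 0b->2.
aa: 1a undefined. 1a->0: ok.
ab: 1b undefined. 1b->0: ok.
ba: 2a undefined. 2a->0: no, baa/aaa meet in 1. 2a->1: no, ba/aaa meet in 1. 2a->2: ok.
bb: 2b undefined. 2b->0: no, bba/aaa meet in 1. 2b->1: no, bb/aaa meet in 1. 2b->2: ok.
All examples now run through 3 states with every (state, symbol) defined. Accept strings end in {0,2}, Reject strings end in {1}; accept={0,2}.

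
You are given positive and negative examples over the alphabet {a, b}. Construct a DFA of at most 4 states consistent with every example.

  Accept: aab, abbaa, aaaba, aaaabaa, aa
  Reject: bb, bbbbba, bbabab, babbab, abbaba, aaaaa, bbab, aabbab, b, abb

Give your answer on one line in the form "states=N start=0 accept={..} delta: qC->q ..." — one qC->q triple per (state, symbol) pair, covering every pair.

states=4 start=0 accept={2} delta: 0a->1 0b->0 1a->2 1b->0 2a->3 2b->2 3a->0 3b->1

Grow the machine one transition at a time. Run the examples from 0; the earliest place one falls off (shortest prefix, ties alphabetical) gets sent to the lowest-numbered state that keeps every Accept/Reject pair distinguishable — a pair clashes when both reach the same state with identical unread suffix — and to a fresh state only if none does.
a: 0a undefined. 0a->0: no, aab/b meet in 0 with "b" left. Open state 1: 0a->1.
b: 0b undefined. 0b->0: ok.
aa: 1a undefined. 1a->0: no, aab/bb meet in 0. 1a->1: no, aab/bbab meet in 1 with "b" left. Open state 2: 1a->2.
ab: 1b undefined. 1b->0: ok.
aaa: 2a undefined. 2a->0: no, abbaa/aaaaa meet in 2. 2a->1: no, aaaba/bbbbba meet in 1. 2a->2: no, abbaa/aaaaa meet in 2. Open state 3: 2a->3.
aab: 2b undefined. 2b->0: no, aab/bb meet in 0. 2b->1: no, aab/bbbbba meet in 1. 2b->2: ok.
aaaa: 3a undefined. 3a->0: ok.
aaab: 3b undefined. 3b->0: no, aaaba/bbbbba meet in 1. 3b->1: ok.
All examples now run through 4 states with every (state, symbol) defined. Accept strings end in {2}, Reject strings end in {0,1}; accept={2}.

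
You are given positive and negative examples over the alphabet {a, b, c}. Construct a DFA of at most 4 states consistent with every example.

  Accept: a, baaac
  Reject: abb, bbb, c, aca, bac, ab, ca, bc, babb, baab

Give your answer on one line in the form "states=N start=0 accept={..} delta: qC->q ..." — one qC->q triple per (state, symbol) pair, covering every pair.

states=4 start=0 accept={0} delta: 0a->0 0b->1 0c->1 1a->2 1b->1 1c->1 2a->3 2b->0 2c->1 3a->3 3b->1 3c->0

State merging on the prefix tree: take the shortest (then alphabetical) example prefix whose next move is undefined and point that move at state 0, else 1, else 2, ...; a target is out if some Accept/Reject pair would then sit in one state with the same input left (inseparable). If every existing state is out, open a new one.
a: 0a undefined. 0a->0: ok.
b: 0b undefined. 0b->0: no, a/abb meet in 0. Open state 1: 0b->1.
c: 0c undefined. 0c->0: no, a/c meet in 0. 0c->1: ok.
ba: 1a undefined. 1a->0: no, a/aca meet in 0. 1a->1: no, baaac/bac meet in 1 with "c" left. Open state 2: 1a->2.
bb: 1b undefined. 1b->0: no, a/abb meet in 0. 1b->1: ok.
bc: 1c undefined. 1c->0: no, a/bc meet in 0. 1c->1: ok.
baa: 2a undefined. 2a->0: no, baaac/abb meet in 1. 2a->1: no, baaac/bac meet in 2 with "c" left. 2a->2: no, baaac/bac meet in 2 with "c" left. Open state 3: 2a->3.
bab: 2b undefined. 2b->0: ok.
bac: 2c undefined. 2c->0: no, a/bac meet in 0. 2c->1: ok.
baaa: 3a undefined. 3a->0: no, baaac/abb meet in 1. 3a->1: no, baaac/abb meet in 1. 3a->2: no, baaac/abb meet in 1. 3a->3: ok.
baab: 3b undefined. 3b->0: no, a/baab meet in 0. 3b->1: ok.
baaac: 3c undefined. 3c->0: ok.
All examples now run through 4 states with every (state, symbol) defined. Accept strings end in {0}, Reject strings end in {1,2}; accept={0}.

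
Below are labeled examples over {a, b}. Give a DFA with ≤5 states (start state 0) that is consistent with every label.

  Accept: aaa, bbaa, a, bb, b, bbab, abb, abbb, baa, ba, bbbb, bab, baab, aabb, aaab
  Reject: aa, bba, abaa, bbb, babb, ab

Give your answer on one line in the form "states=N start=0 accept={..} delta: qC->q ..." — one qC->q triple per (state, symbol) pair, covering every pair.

states=4 start=0 accept={1,2} delta: 0a->1 0b->2 1a->3 1b->0 2a->2 2b->1 3a->2 3b->2

Grow the machine one transition at a time. Run the examples from 0; the earliest place one falls off (shortest prefix, ties alphabetical) gets sent to the lowest-numbered state that keeps every Accept/Reject pair distinguishable — a pair clashes when both reach the same state with identical unread suffix — and to a fresh state only if none does.
a: 0a undefined. 0a->0: no, aaa/aa meet in 0. Open state 1: 0a->1.
b: 0b undefined. 0b->0: no, bbaa/aa meet in 1 with "a" left. 0b->1: no, bbaa/abaa meet in 1 with "baa" left. Open state 2: 0b->2.
aa: 1a undefined. 1a->0: no, aaab/ab meet in 1 with "b" left. 1a->1: no, aaa/aa meet in 1. 1a->2: no, b/aa meet in 2. Open state 3: 1a->3.
ab: 1b undefined. 1b->0: ok.
ba: 2a undefined. 2a->0: no, bb/babb meet in 2 with "b" left. 2a->1: no, b/babb meet in 2. 2a->2: ok.
bb: 2b undefined. 2b->0: no, bbaa/aa meet in 3. 2b->1: ok.
aaa: 3a undefined. 3a->0: no, aaa/bbb meet in 0. 3a->1: no, aaab/bbb meet in 0. 3a->2: ok.
aab: 3b undefined. 3b->0: no, bbab/bbb meet in 0. 3b->1: no, aabb/bbb meet in 0. 3b->2: ok.
All examples now run through 4 states with every (state, symbol) defined. Accept strings end in {1,2}, Reject strings end in {0,3}; accept={1,2}.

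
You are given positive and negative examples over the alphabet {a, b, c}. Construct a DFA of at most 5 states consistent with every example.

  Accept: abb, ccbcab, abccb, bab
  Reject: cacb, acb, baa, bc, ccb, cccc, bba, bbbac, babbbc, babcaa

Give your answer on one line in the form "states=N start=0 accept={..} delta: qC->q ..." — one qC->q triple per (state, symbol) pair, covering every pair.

State merging on the prefix tree: take the shortest (then alphabetical) example prefix whose next move is undefined and point that move at state 0, else 1, else 2, ...; a target is out if some Accept/Reject pair would then sit in one state with the same input left (inseparable). If every existing state is out, open a new one.
a: 0a undefined. 0a->0: ok.
b: 0b undefined. 0b->0: no, abb/baa meet in 0. Open state 1: 0b->1.
c: 0c undefined. 0c->0: ok.
ba: 1a undefined. 1a->0: no, bab/cacb meet in 1. 1a->1: ok.
bb: 1b undefined. 1b->0: no, abb/cccc meet in 0. 1b->1: no, abb/cacb meet in 1. Open state 2: 1b->2.
bc: 1c undefined. 1c->0: no, ccbcab/cacb meet in 1. 1c->1: ok.
bba: 2a undefined. 2a->0: ok.
bbb: 2b undefined. 2b->0: ok.
babc: 2c undefined. 2c->0: ok.
All examples now run through 3 states with every (state, symbol) defined. Accept strings end in {2}, Reject strings end in {0,1}; accept={2}.

states=3 start=0 accept={2} delta: 0a->0 0b->1 0c->0 1a->1 1b->2 1c->1 2a->0 2b->0 2c->0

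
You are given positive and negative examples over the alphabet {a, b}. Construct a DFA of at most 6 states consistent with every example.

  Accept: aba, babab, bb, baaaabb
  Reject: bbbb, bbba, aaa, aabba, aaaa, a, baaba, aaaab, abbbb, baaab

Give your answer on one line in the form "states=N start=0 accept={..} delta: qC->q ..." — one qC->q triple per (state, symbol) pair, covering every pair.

states=5 start=0 accept={2} delta: 0a->0 0b->1 1a->2 1b->2 2a->3 2b->4 3a->0 3b->0 4a->1 4b->0

Fold the examples into a partial DFA from state 0: repeatedly fix the first undefined (state, symbol) met by the shortest-then-alphabetical prefix, trying targets in increasing order and rejecting any under which an Accept and a Reject string meet in one state with the same remainder; add a state when all current targets are rejected. Accepting states are where Accept strings end.
a: 0a undefined. 0a->0: ok.
b: 0b undefined. 0b->0: no, aba/bbbb meet in 0. Open state 1: 0b->1.
ba: 1a undefined. 1a->0: no, aba/aaa meet in 0. 1a->1: no, aba/aaaab meet in 1. Open state 2: 1a->2.
bb: 1b undefined. 1b->0: no, aba/bbba meet in 2. 1b->1: no, aba/bbba meet in 2. 1b->2: ok.
baa: 2a undefined. 2a->0: no, aba/baaba meet in 2. 2a->1: no, baaaabb/baaab meet in 2 with "b" left. 2a->2: no, aba/aabba meet in 2. Open state 3: 2a->3.
bab: 2b undefined. 2b->0: no, babab/bbbb meet in 1. 2b->1: no, aba/bbbb meet in 2. 2b->2: no, aba/bbbb meet in 2. 2b->3: no, babab/baaab meet in 3 with "ab" left. Open state 4: 2b->4.
baaa: 3a undefined. 3a->0: ok.
baab: 3b undefined. 3b->0: ok.
baba: 4a undefined. 4a->0: no, babab/aaaab meet in 1. 4a->1: ok.
bbbb: 4b undefined. 4b->0: ok.
All examples now run through 5 states with every (state, symbol) defined. Accept strings end in {2}, Reject strings end in {0,1,3}; accept={2}.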